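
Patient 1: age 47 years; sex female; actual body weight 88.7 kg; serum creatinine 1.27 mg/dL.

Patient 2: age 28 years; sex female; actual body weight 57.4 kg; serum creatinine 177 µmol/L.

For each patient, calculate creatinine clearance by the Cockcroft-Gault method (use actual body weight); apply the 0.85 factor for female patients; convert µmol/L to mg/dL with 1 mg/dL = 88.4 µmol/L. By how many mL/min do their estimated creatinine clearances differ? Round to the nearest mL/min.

Patient 1: CrCl = (140 − 47) × 88.7 / (72 × 1.27) × 0.85 = 8249.1 / 91.44 × 0.85 ≈ 76.7 mL/min
Patient 2: SCr = 177 / 88.4 = 2.002 mg/dL
Patient 2: CrCl = (140 − 28) × 57.4 / (72 × 2.002) × 0.85 = 6428.8 / 144.14 × 0.85 ≈ 37.9 mL/min
|76.7 − 37.9| = 38.8 mL/min

39 mL/min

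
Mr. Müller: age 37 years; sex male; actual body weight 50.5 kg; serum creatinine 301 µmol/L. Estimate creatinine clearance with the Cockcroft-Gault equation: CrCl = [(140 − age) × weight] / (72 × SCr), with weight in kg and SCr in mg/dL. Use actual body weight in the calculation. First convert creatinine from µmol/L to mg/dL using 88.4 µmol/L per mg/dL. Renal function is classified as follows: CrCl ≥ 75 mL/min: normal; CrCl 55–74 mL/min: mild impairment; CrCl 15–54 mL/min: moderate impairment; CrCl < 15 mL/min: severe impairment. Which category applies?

moderate impairment

SCr = 301 / 88.4 = 3.405 mg/dL
CrCl = (140 − 37) × 50.5 / (72 × 3.405) = 5201.5 / 245.16 ≈ 21.2 mL/min
21 mL/min falls in the 'moderate impairment' range.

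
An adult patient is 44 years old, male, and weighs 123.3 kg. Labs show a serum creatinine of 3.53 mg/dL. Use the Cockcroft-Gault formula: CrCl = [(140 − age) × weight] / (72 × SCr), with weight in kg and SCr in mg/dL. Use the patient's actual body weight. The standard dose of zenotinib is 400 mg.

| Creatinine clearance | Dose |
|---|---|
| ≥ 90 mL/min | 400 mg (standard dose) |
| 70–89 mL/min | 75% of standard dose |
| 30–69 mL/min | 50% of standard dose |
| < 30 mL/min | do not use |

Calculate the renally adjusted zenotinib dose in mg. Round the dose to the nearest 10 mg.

CrCl = (140 − 44) × 123.3 / (72 × 3.53) = 11836.8 / 254.16 ≈ 46.6 mL/min
CrCl ≈ 47 mL/min → bracket 30–69 mL/min.
50% of 400 mg = 200 mg

200 mg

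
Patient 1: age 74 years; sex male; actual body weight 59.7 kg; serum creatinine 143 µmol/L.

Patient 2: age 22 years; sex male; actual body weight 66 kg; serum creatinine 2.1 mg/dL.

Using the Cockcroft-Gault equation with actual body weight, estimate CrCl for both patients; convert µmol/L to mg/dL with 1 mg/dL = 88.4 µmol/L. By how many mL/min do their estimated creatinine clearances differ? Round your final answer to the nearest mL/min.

18 mL/min

Patient 1: SCr = 143 / 88.4 = 1.618 mg/dL
Patient 1: CrCl = (140 − 74) × 59.7 / (72 × 1.618) = 3940.2 / 116.50 ≈ 33.8 mL/min
Patient 2: CrCl = (140 − 22) × 66 / (72 × 2.1) = 7788.0 / 151.20 ≈ 51.5 mL/min
|33.8 − 51.5| = 17.7 mL/min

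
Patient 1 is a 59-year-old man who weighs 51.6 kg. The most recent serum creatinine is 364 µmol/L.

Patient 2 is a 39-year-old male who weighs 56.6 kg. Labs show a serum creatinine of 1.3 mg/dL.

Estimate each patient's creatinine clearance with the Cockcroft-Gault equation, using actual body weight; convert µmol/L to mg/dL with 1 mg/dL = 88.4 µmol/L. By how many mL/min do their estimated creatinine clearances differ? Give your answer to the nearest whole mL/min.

Patient 1: SCr = 364 / 88.4 = 4.118 mg/dL
Patient 1: CrCl = (140 − 59) × 51.6 / (72 × 4.118) = 4179.6 / 296.50 ≈ 14.1 mL/min
Patient 2: CrCl = (140 − 39) × 56.6 / (72 × 1.3) = 5716.6 / 93.60 ≈ 61.1 mL/min
|14.1 − 61.1| = 47.0 mL/min

47 mL/min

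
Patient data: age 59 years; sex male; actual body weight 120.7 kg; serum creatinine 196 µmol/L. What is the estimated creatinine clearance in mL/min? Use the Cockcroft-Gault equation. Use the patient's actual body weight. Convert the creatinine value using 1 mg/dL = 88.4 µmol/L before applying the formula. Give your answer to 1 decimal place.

61.2 mL/min

SCr = 196 / 88.4 = 2.217 mg/dL
CrCl = (140 − 59) × 120.7 / (72 × 2.217) = 9776.7 / 159.62 ≈ 61.2 mL/min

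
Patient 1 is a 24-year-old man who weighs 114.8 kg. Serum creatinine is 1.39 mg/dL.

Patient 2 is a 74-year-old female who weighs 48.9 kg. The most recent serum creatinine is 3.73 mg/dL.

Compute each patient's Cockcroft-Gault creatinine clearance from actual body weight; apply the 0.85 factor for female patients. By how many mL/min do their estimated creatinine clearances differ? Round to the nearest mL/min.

Patient 1: CrCl = (140 − 24) × 114.8 / (72 × 1.39) = 13316.8 / 100.08 ≈ 133.1 mL/min
Patient 2: CrCl = (140 − 74) × 48.9 / (72 × 3.73) × 0.85 = 3227.4 / 268.56 × 0.85 ≈ 10.2 mL/min
|133.1 − 10.2| = 122.9 mL/min

123 mL/min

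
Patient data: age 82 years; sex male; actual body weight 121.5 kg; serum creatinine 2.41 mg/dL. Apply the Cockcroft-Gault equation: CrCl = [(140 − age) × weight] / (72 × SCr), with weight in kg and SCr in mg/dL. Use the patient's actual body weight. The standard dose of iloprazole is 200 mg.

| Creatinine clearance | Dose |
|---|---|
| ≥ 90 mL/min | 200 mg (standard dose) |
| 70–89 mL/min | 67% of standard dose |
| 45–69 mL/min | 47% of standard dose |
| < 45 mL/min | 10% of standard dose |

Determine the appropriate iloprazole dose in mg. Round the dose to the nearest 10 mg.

20 mg

CrCl = (140 − 82) × 121.5 / (72 × 2.41) = 7047.0 / 173.52 ≈ 40.6 mL/min
CrCl ≈ 41 mL/min → bracket < 45 mL/min.
10% of 200 mg = 20 mg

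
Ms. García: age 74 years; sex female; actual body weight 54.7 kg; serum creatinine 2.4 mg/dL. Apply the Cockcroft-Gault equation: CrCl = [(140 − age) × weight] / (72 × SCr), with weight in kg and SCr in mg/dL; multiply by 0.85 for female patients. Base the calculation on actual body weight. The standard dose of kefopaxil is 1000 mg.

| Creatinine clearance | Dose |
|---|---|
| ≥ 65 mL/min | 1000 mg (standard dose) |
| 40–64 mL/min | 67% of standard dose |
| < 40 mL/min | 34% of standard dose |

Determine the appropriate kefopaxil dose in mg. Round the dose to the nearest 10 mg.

CrCl = (140 − 74) × 54.7 / (72 × 2.4) × 0.85 = 3610.2 / 172.80 × 0.85 ≈ 17.8 mL/min
CrCl ≈ 18 mL/min → bracket < 40 mL/min.
34% of 1000 mg = 340 mg

340 mg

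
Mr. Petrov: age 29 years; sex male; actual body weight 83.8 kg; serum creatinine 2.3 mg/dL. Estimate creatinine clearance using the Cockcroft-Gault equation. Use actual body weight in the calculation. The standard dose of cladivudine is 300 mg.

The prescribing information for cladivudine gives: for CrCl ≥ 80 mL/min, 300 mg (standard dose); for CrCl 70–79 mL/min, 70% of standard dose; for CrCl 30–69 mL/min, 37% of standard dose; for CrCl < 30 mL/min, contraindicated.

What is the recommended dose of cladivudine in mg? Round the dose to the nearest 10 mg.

110 mg

CrCl = (140 − 29) × 83.8 / (72 × 2.3) = 9301.8 / 165.60 ≈ 56.2 mL/min
CrCl ≈ 56 mL/min → bracket 30–69 mL/min.
37% of 300 mg = 111 mg → 110 mg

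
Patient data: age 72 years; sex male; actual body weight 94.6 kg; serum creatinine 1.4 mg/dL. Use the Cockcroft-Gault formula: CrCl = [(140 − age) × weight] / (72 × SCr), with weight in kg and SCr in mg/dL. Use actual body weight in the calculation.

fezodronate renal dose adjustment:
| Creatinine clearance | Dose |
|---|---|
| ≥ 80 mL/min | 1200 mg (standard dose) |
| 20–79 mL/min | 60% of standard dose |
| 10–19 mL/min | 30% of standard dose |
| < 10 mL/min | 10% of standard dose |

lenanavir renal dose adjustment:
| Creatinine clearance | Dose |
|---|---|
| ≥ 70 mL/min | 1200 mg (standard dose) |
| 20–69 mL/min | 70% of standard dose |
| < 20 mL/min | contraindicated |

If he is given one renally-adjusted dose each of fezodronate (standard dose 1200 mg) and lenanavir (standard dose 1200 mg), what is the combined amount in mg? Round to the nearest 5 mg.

1560 mg

CrCl = (140 − 72) × 94.6 / (72 × 1.4) = 6432.8 / 100.80 ≈ 63.8 mL/min
CrCl ≈ 64 mL/min.
fezodronate: 20–79 mL/min → 60% of 1200 mg = 720 mg.
lenanavir: 20–69 mL/min → 70% of 1200 mg = 840 mg.
Total = 720 + 840 = 1560 mg.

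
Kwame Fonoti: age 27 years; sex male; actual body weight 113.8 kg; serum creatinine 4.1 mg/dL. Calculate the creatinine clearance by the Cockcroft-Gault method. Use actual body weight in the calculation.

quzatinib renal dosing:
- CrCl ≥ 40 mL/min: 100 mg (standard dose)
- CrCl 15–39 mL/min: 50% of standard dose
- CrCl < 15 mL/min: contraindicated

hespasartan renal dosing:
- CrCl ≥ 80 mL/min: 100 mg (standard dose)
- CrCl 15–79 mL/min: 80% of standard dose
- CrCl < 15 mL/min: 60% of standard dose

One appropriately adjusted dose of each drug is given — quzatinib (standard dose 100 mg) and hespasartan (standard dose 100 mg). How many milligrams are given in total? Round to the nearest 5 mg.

CrCl = (140 − 27) × 113.8 / (72 × 4.1) = 12859.4 / 295.20 ≈ 43.6 mL/min
CrCl ≈ 44 mL/min.
quzatinib: ≥ 40 mL/min → 100% of 100 mg = 100 mg.
hespasartan: 15–79 mL/min → 80% of 100 mg = 80 mg.
Total = 100 + 80 = 180 mg.

180 mg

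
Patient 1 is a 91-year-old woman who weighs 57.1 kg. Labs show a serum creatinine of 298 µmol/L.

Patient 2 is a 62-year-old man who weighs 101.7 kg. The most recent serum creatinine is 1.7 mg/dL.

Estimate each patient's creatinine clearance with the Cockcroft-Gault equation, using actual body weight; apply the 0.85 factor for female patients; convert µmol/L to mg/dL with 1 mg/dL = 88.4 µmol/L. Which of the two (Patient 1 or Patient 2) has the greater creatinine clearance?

Patient 2

Patient 1: SCr = 298 / 88.4 = 3.371 mg/dL
Patient 1: CrCl = (140 − 91) × 57.1 / (72 × 3.371) × 0.85 = 2797.9 / 242.71 × 0.85 ≈ 9.8 mL/min
Patient 2: CrCl = (140 − 62) × 101.7 / (72 × 1.7) = 7932.6 / 122.40 ≈ 64.8 mL/min
9.8 vs 64.8 mL/min → Patient 2 is higher.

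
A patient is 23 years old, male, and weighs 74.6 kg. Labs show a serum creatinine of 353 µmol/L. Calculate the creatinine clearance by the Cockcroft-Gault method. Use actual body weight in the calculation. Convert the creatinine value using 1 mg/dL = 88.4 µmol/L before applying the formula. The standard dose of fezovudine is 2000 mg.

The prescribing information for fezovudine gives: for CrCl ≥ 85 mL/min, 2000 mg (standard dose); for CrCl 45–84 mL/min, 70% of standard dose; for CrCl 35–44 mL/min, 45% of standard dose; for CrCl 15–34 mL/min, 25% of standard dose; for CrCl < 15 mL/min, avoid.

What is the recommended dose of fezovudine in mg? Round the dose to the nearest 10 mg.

SCr = 353 / 88.4 = 3.993 mg/dL
CrCl = (140 − 23) × 74.6 / (72 × 3.993) = 8728.2 / 287.50 ≈ 30.4 mL/min
CrCl ≈ 30 mL/min → bracket 15–34 mL/min.
25% of 2000 mg = 500 mg

500 mg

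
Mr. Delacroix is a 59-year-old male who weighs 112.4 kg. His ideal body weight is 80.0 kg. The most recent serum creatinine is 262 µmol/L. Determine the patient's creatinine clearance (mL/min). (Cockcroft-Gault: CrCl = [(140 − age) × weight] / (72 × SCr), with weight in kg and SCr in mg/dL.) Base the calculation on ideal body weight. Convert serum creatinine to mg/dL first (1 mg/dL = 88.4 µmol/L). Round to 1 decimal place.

30.4 mL/min

SCr = 262 / 88.4 = 2.964 mg/dL
CrCl = (140 − 59) × 80 / (72 × 2.964) = 6480.0 / 213.41 ≈ 30.4 mL/min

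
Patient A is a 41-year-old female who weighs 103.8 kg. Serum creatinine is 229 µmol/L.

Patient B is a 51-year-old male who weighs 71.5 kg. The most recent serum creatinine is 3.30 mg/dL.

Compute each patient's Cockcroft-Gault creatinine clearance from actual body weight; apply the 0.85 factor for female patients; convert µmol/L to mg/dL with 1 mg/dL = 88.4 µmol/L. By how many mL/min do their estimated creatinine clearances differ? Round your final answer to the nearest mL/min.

20 mL/min

Patient A: SCr = 229 / 88.4 = 2.59 mg/dL
Patient A: CrCl = (140 − 41) × 103.8 / (72 × 2.59) × 0.85 = 10276.2 / 186.48 × 0.85 ≈ 46.8 mL/min
Patient B: CrCl = (140 − 51) × 71.5 / (72 × 3.3) = 6363.5 / 237.60 ≈ 26.8 mL/min
|46.8 − 26.8| = 20.0 mL/min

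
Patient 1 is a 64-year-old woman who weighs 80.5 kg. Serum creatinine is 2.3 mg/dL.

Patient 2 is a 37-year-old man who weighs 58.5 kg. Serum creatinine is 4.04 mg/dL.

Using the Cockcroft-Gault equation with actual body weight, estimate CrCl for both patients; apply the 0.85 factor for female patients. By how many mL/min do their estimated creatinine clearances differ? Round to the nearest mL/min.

11 mL/min

Patient 1: CrCl = (140 − 64) × 80.5 / (72 × 2.3) × 0.85 = 6118.0 / 165.60 × 0.85 ≈ 31.4 mL/min
Patient 2: CrCl = (140 − 37) × 58.5 / (72 × 4.04) = 6025.5 / 290.88 ≈ 20.7 mL/min
|31.4 − 20.7| = 10.7 mL/min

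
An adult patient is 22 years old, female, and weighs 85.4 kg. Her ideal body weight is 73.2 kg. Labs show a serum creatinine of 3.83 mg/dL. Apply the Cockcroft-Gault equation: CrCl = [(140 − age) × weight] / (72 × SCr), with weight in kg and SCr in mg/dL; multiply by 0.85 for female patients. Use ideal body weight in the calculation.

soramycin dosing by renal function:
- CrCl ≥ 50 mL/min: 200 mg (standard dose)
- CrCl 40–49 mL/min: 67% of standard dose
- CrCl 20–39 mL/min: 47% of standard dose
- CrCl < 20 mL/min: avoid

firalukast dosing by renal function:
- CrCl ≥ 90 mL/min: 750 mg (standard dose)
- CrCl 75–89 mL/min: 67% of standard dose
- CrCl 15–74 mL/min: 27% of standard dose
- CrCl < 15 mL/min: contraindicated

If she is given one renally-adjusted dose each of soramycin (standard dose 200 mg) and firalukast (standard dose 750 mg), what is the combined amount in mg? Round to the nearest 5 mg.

CrCl = (140 − 22) × 73.2 / (72 × 3.83) × 0.85 = 8637.6 / 275.76 × 0.85 ≈ 26.6 mL/min
CrCl ≈ 27 mL/min.
soramycin: 20–39 mL/min → 47% of 200 mg = 94 mg.
firalukast: 15–74 mL/min → 27% of 750 mg = 202.5 mg.
Total = 94 + 202.5 = 296.5 mg.

295 mg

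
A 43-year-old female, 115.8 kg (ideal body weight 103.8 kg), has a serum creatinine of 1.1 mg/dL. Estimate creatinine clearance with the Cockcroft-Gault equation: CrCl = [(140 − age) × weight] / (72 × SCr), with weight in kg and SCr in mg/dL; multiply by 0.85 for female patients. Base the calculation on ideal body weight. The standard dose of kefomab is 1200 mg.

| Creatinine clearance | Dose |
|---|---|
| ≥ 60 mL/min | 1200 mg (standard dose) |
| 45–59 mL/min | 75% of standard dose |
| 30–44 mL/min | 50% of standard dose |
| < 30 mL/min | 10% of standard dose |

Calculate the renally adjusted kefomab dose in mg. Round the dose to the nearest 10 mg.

1200 mg

CrCl = (140 − 43) × 103.8 / (72 × 1.1) × 0.85 = 10068.6 / 79.20 × 0.85 ≈ 108.1 mL/min
CrCl ≈ 108 mL/min → bracket ≥ 60 mL/min.
100% of 1200 mg = 1200 mg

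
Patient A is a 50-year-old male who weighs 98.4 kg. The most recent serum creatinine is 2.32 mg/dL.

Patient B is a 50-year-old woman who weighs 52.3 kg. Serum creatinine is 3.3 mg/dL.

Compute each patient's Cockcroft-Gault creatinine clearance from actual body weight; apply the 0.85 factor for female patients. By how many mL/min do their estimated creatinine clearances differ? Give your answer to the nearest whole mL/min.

Patient A: CrCl = (140 − 50) × 98.4 / (72 × 2.32) = 8856.0 / 167.04 ≈ 53.0 mL/min
Patient B: CrCl = (140 − 50) × 52.3 / (72 × 3.3) × 0.85 = 4707.0 / 237.60 × 0.85 ≈ 16.8 mL/min
|53.0 − 16.8| = 36.2 mL/min

36 mL/min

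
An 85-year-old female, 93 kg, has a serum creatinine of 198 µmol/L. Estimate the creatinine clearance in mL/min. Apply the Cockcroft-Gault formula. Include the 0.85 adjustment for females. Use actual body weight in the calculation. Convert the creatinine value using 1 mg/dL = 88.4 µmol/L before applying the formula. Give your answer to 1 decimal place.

27.0 mL/min

SCr = 198 / 88.4 = 2.24 mg/dL
CrCl = (140 − 85) × 93 / (72 × 2.24) × 0.85 = 5115.0 / 161.28 × 0.85 ≈ 27.0 mL/min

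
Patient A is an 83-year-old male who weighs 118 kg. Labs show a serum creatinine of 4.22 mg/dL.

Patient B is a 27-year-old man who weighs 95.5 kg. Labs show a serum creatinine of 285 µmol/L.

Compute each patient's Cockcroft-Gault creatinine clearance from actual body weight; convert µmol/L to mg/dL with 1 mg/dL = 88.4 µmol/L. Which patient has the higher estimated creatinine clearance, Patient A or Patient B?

Patient B

Patient A: CrCl = (140 − 83) × 118 / (72 × 4.22) = 6726.0 / 303.84 ≈ 22.1 mL/min
Patient B: SCr = 285 / 88.4 = 3.224 mg/dL
Patient B: CrCl = (140 − 27) × 95.5 / (72 × 3.224) = 10791.5 / 232.13 ≈ 46.5 mL/min
22.1 vs 46.5 mL/min → Patient B is higher.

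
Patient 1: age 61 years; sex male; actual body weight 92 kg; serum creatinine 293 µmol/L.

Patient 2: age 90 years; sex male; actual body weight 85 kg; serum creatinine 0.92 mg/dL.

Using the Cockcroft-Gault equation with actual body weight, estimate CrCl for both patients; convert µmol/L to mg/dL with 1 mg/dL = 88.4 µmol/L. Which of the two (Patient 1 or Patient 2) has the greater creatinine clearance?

Patient 1: SCr = 293 / 88.4 = 3.314 mg/dL
Patient 1: CrCl = (140 − 61) × 92 / (72 × 3.314) = 7268.0 / 238.61 ≈ 30.5 mL/min
Patient 2: CrCl = (140 − 90) × 85 / (72 × 0.92) = 4250.0 / 66.24 ≈ 64.2 mL/min
30.5 vs 64.2 mL/min → Patient 2 is higher.

Patient 2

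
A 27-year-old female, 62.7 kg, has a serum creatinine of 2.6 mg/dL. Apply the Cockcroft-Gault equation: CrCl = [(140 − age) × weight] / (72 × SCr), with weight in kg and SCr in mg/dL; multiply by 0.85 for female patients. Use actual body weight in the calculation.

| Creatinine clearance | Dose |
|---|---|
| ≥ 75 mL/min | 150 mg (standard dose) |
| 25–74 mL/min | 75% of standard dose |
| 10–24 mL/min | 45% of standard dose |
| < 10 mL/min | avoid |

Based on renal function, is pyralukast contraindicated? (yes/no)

CrCl = (140 − 27) × 62.7 / (72 × 2.6) × 0.85 = 7085.1 / 187.20 × 0.85 ≈ 32.2 mL/min
CrCl ≈ 32 mL/min, which is ≥ 10 mL/min.

no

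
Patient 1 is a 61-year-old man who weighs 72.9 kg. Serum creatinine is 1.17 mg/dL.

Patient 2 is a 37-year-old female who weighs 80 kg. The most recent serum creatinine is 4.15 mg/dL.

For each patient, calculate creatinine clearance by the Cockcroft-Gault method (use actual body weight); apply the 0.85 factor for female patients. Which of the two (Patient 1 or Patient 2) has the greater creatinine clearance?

Patient 1

Patient 1: CrCl = (140 − 61) × 72.9 / (72 × 1.17) = 5759.1 / 84.24 ≈ 68.4 mL/min
Patient 2: CrCl = (140 − 37) × 80 / (72 × 4.15) × 0.85 = 8240.0 / 298.80 × 0.85 ≈ 23.4 mL/min
68.4 vs 23.4 mL/min → Patient 1 is higher.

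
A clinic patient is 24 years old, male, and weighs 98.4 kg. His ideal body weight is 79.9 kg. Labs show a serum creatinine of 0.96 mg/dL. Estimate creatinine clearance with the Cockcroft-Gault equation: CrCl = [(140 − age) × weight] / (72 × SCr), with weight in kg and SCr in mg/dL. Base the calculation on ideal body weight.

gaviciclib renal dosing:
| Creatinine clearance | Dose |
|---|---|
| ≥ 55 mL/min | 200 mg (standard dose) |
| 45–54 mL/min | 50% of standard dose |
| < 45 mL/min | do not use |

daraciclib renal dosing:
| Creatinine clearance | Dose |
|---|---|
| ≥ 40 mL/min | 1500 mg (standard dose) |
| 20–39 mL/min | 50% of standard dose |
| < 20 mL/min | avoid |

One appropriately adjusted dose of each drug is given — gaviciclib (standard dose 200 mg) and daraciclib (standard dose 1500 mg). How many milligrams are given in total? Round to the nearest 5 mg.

1700 mg

CrCl = (140 − 24) × 79.9 / (72 × 0.96) = 9268.4 / 69.12 ≈ 134.1 mL/min
CrCl ≈ 134 mL/min.
gaviciclib: ≥ 55 mL/min → 100% of 200 mg = 200 mg.
daraciclib: ≥ 40 mL/min → 100% of 1500 mg = 1500 mg.
Total = 200 + 1500 = 1700 mg.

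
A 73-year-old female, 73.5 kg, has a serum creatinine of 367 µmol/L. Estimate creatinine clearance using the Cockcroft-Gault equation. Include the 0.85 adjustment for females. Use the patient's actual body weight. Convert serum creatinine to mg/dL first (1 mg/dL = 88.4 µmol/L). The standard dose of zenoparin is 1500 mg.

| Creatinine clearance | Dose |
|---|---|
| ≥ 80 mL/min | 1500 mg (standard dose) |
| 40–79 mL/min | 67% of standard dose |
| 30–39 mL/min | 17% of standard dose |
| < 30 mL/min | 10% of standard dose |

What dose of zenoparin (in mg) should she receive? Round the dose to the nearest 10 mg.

150 mg

SCr = 367 / 88.4 = 4.152 mg/dL
CrCl = (140 − 73) × 73.5 / (72 × 4.152) × 0.85 = 4924.5 / 298.94 × 0.85 ≈ 14.0 mL/min
CrCl ≈ 14 mL/min → bracket < 30 mL/min.
10% of 1500 mg = 150 mg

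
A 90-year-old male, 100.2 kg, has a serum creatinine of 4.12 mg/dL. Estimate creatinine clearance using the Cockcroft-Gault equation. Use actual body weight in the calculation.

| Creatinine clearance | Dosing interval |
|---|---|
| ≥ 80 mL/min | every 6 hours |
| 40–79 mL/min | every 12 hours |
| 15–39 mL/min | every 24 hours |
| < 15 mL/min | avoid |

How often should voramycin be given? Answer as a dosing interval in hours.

every 24 hours

CrCl = (140 − 90) × 100.2 / (72 × 4.12) = 5010.0 / 296.64 ≈ 16.9 mL/min
CrCl ≈ 17 mL/min → bracket 15–39 mL/min → every 24 hours.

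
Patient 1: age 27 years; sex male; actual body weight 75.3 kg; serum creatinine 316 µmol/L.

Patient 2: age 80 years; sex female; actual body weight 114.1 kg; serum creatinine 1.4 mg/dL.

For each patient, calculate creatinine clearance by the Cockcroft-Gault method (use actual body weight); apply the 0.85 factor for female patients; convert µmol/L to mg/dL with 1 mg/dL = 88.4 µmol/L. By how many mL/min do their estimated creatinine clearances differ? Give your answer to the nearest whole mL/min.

25 mL/min

Patient 1: SCr = 316 / 88.4 = 3.575 mg/dL
Patient 1: CrCl = (140 − 27) × 75.3 / (72 × 3.575) = 8508.9 / 257.40 ≈ 33.1 mL/min
Patient 2: CrCl = (140 − 80) × 114.1 / (72 × 1.4) × 0.85 = 6846.0 / 100.80 × 0.85 ≈ 57.7 mL/min
|33.1 − 57.7| = 24.6 mL/min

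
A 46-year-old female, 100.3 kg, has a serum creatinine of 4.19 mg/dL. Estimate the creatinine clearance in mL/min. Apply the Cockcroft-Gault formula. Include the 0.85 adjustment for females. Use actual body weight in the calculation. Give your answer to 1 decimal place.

26.6 mL/min

CrCl = (140 − 46) × 100.3 / (72 × 4.19) × 0.85 = 9428.2 / 301.68 × 0.85 ≈ 26.6 mL/min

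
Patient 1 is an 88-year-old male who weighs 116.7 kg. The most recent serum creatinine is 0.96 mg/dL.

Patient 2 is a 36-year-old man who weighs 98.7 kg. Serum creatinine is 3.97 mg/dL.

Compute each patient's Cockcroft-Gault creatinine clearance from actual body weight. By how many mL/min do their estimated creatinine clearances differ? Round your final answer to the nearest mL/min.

52 mL/min

Patient 1: CrCl = (140 − 88) × 116.7 / (72 × 0.96) = 6068.4 / 69.12 ≈ 87.8 mL/min
Patient 2: CrCl = (140 − 36) × 98.7 / (72 × 3.97) = 10264.8 / 285.84 ≈ 35.9 mL/min
|87.8 − 35.9| = 51.9 mL/min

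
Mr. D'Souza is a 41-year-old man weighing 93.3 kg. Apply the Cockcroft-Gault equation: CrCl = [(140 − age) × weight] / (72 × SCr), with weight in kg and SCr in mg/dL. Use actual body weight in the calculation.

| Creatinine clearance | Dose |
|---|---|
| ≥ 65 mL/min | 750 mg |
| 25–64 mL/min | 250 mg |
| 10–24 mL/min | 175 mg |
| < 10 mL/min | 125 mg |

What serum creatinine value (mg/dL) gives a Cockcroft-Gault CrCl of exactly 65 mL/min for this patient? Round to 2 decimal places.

1.97 mg/dL

Standard dose requires CrCl ≥ 65 mL/min.
Set (140 − 41) × 93.3 / (72 × SCr) = 65
SCr = (140 − 41) × 93.3 / (72 × 65) = 1.974 mg/dL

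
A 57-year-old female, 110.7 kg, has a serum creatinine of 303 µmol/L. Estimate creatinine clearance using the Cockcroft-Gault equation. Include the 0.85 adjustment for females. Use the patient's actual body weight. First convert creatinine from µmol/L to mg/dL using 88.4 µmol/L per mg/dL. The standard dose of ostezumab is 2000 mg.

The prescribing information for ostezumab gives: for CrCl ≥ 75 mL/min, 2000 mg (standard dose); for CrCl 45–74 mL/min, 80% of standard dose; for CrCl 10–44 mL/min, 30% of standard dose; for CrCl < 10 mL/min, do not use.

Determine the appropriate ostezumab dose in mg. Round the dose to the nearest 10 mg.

SCr = 303 / 88.4 = 3.428 mg/dL
CrCl = (140 − 57) × 110.7 / (72 × 3.428) × 0.85 = 9188.1 / 246.82 × 0.85 ≈ 31.6 mL/min
CrCl ≈ 32 mL/min → bracket 10–44 mL/min.
30% of 2000 mg = 600 mg

600 mg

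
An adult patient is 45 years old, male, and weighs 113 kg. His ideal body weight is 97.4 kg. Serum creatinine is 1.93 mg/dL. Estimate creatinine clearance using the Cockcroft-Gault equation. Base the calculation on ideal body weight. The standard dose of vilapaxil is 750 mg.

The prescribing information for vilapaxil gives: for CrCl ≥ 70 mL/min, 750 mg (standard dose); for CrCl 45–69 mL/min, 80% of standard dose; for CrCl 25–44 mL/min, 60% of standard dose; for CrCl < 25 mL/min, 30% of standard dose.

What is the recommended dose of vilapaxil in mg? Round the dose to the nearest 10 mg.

CrCl = (140 − 45) × 97.4 / (72 × 1.93) = 9253.0 / 138.96 ≈ 66.6 mL/min
CrCl ≈ 67 mL/min → bracket 45–69 mL/min.
80% of 750 mg = 600 mg

600 mg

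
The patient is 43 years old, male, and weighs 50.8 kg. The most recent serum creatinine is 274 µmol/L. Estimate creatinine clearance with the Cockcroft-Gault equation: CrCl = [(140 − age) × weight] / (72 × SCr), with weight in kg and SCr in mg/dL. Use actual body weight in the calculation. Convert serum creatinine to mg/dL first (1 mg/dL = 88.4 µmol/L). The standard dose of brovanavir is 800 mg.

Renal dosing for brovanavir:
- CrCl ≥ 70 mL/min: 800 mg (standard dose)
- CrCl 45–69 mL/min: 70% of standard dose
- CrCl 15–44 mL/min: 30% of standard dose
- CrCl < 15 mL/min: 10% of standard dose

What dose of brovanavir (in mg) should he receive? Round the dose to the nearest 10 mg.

SCr = 274 / 88.4 = 3.1 mg/dL
CrCl = (140 − 43) × 50.8 / (72 × 3.1) = 4927.6 / 223.20 ≈ 22.1 mL/min
CrCl ≈ 22 mL/min → bracket 15–44 mL/min.
30% of 800 mg = 240 mg

240 mg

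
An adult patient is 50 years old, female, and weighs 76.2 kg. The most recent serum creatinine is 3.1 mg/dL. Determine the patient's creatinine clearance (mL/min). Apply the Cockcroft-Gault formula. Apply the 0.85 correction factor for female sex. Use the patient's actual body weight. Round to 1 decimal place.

26.1 mL/min

CrCl = (140 − 50) × 76.2 / (72 × 3.1) × 0.85 = 6858.0 / 223.20 × 0.85 ≈ 26.1 mL/min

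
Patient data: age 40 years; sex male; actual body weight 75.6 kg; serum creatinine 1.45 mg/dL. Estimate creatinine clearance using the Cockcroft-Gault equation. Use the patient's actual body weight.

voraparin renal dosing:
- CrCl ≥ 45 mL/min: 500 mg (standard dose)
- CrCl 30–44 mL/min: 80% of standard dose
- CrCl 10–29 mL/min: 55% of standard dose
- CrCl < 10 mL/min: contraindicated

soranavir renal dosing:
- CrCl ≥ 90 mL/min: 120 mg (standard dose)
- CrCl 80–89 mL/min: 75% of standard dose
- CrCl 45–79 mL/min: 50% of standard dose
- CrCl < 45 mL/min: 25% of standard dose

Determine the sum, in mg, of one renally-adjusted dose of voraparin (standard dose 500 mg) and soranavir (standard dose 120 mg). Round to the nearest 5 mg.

560 mg

CrCl = (140 − 40) × 75.6 / (72 × 1.45) = 7560.0 / 104.40 ≈ 72.4 mL/min
CrCl ≈ 72 mL/min.
voraparin: ≥ 45 mL/min → 100% of 500 mg = 500 mg.
soranavir: 45–79 mL/min → 50% of 120 mg = 60 mg.
Total = 500 + 60 = 560 mg.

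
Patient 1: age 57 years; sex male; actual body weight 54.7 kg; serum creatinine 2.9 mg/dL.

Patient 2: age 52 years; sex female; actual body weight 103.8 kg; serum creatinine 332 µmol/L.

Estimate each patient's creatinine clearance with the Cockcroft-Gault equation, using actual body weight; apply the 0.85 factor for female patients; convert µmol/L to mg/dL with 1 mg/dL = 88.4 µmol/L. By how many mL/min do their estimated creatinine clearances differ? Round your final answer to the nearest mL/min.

7 mL/min

Patient 1: CrCl = (140 − 57) × 54.7 / (72 × 2.9) = 4540.1 / 208.80 ≈ 21.7 mL/min
Patient 2: SCr = 332 / 88.4 = 3.756 mg/dL
Patient 2: CrCl = (140 − 52) × 103.8 / (72 × 3.756) × 0.85 = 9134.4 / 270.43 × 0.85 ≈ 28.7 mL/min
|21.7 − 28.7| = 7.0 mL/min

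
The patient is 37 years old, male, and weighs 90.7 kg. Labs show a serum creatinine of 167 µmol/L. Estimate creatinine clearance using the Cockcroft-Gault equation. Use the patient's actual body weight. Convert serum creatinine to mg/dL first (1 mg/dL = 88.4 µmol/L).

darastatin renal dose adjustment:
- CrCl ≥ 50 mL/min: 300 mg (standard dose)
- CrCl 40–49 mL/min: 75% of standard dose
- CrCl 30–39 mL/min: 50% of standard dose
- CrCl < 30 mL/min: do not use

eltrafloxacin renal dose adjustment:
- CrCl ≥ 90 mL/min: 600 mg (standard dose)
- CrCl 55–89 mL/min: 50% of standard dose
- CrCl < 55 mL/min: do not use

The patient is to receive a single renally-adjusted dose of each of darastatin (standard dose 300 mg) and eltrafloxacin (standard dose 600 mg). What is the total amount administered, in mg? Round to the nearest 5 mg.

600 mg

SCr = 167 / 88.4 = 1.889 mg/dL
CrCl = (140 − 37) × 90.7 / (72 × 1.889) = 9342.1 / 136.01 ≈ 68.7 mL/min
CrCl ≈ 69 mL/min.
darastatin: ≥ 50 mL/min → 100% of 300 mg = 300 mg.
eltrafloxacin: 55–89 mL/min → 50% of 600 mg = 300 mg.
Total = 300 + 300 = 600 mg.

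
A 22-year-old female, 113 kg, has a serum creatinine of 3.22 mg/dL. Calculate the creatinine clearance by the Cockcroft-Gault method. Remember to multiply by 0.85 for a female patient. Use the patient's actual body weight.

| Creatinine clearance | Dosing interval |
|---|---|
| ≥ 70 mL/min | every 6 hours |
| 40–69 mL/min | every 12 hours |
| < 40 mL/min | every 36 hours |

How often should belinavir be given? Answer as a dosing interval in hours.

CrCl = (140 − 22) × 113 / (72 × 3.22) × 0.85 = 13334.0 / 231.84 × 0.85 ≈ 48.9 mL/min
CrCl ≈ 49 mL/min → bracket 40–69 mL/min → every 12 hours.

every 12 hours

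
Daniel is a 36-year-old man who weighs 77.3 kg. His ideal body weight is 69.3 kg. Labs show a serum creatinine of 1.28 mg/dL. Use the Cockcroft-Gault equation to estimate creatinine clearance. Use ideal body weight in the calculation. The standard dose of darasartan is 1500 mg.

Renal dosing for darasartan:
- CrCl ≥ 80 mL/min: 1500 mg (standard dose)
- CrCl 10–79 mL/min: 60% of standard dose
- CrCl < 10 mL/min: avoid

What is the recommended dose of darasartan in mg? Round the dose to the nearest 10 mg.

900 mg

CrCl = (140 − 36) × 69.3 / (72 × 1.28) = 7207.2 / 92.16 ≈ 78.2 mL/min
CrCl ≈ 78 mL/min → bracket 10–79 mL/min.
60% of 1500 mg = 900 mg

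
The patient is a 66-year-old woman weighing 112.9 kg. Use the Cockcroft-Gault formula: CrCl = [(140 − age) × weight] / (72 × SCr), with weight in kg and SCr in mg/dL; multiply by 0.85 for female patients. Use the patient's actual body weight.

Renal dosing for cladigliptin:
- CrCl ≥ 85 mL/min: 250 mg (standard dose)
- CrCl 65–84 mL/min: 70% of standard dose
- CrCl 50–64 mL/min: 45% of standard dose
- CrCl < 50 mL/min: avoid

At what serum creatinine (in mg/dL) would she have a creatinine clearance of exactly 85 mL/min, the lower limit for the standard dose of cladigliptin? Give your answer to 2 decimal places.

Standard dose requires CrCl ≥ 85 mL/min.
Set (140 − 66) × 112.9 × 0.85 / (72 × SCr) = 85
SCr = (140 − 66) × 112.9 × 0.85 / (72 × 85) = 1.160 mg/dL

1.16 mg/dL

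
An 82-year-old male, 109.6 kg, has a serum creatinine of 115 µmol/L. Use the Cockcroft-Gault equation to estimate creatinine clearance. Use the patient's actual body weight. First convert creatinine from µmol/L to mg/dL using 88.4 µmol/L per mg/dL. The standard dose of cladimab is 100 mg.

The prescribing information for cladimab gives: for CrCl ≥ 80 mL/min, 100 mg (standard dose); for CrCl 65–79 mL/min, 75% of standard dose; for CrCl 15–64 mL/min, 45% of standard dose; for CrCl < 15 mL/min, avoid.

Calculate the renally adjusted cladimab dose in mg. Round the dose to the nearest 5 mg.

75 mg

SCr = 115 / 88.4 = 1.301 mg/dL
CrCl = (140 − 82) × 109.6 / (72 × 1.301) = 6356.8 / 93.67 ≈ 67.9 mL/min
CrCl ≈ 68 mL/min → bracket 65–79 mL/min.
75% of 100 mg = 75 mg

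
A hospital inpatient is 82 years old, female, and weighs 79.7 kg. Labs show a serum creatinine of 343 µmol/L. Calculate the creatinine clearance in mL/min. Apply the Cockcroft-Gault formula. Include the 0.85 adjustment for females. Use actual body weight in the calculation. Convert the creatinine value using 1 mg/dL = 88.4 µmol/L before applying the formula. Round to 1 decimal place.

14.1 mL/min

SCr = 343 / 88.4 = 3.88 mg/dL
CrCl = (140 − 82) × 79.7 / (72 × 3.88) × 0.85 = 4622.6 / 279.36 × 0.85 ≈ 14.1 mL/min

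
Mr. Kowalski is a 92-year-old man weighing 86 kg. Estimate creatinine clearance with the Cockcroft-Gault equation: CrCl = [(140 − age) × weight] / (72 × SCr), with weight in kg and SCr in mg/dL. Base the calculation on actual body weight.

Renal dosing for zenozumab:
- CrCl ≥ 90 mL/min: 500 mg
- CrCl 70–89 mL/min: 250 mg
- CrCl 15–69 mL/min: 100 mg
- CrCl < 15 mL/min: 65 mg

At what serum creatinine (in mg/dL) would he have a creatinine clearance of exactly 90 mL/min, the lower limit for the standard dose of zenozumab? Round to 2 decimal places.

0.64 mg/dL

Standard dose requires CrCl ≥ 90 mL/min.
Set (140 − 92) × 86 / (72 × SCr) = 90
SCr = (140 − 92) × 86 / (72 × 90) = 0.637 mg/dL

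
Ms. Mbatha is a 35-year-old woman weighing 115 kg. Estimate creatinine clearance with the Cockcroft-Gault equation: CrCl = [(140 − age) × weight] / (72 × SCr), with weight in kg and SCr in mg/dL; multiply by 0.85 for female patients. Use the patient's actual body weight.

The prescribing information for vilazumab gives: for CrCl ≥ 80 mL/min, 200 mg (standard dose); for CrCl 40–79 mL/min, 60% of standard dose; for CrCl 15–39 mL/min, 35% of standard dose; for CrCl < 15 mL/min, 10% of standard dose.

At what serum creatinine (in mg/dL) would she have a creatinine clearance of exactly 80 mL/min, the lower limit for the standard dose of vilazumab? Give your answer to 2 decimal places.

1.78 mg/dL

Standard dose requires CrCl ≥ 80 mL/min.
Set (140 − 35) × 115 × 0.85 / (72 × SCr) = 80
SCr = (140 − 35) × 115 × 0.85 / (72 × 80) = 1.782 mg/dL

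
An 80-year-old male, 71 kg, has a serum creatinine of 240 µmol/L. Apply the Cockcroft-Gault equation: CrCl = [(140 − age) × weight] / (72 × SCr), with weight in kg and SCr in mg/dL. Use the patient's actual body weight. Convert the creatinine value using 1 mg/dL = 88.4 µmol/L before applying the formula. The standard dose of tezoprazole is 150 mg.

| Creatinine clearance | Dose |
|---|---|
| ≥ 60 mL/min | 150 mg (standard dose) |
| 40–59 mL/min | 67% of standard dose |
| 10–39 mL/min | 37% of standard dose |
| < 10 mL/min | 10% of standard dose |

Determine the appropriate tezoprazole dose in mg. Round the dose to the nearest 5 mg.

55 mg

SCr = 240 / 88.4 = 2.715 mg/dL
CrCl = (140 − 80) × 71 / (72 × 2.715) = 4260.0 / 195.48 ≈ 21.8 mL/min
CrCl ≈ 22 mL/min → bracket 10–39 mL/min.
37% of 150 mg = 55.5 mg → 55 mg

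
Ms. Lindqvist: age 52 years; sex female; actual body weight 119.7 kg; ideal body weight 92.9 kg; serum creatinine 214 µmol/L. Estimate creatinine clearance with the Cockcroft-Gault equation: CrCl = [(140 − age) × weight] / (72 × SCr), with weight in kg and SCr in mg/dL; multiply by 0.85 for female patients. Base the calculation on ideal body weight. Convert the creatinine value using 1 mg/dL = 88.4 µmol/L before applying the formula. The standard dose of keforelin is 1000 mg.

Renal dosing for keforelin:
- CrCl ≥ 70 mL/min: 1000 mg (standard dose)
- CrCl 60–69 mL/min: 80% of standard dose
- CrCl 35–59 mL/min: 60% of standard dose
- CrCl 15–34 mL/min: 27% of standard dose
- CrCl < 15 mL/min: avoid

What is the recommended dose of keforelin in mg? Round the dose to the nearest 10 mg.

600 mg

SCr = 214 / 88.4 = 2.421 mg/dL
CrCl = (140 − 52) × 92.9 / (72 × 2.421) × 0.85 = 8175.2 / 174.31 × 0.85 ≈ 39.9 mL/min
CrCl ≈ 40 mL/min → bracket 35–59 mL/min.
60% of 1000 mg = 600 mg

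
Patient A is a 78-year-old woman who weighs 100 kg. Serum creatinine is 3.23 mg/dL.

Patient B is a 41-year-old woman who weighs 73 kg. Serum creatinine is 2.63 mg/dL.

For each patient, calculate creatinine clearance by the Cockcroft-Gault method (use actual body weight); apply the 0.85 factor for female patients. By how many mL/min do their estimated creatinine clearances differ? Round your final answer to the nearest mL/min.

Patient A: CrCl = (140 − 78) × 100 / (72 × 3.23) × 0.85 = 6200.0 / 232.56 × 0.85 ≈ 22.7 mL/min
Patient B: CrCl = (140 − 41) × 73 / (72 × 2.63) × 0.85 = 7227.0 / 189.36 × 0.85 ≈ 32.4 mL/min
|22.7 − 32.4| = 9.7 mL/min

10 mL/min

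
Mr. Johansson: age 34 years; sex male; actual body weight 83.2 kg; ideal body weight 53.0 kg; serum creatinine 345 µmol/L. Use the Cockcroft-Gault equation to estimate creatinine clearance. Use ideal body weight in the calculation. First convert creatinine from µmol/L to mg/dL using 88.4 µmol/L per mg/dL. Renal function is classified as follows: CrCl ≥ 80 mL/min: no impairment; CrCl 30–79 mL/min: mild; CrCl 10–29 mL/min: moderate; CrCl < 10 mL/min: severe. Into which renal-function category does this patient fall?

moderate

SCr = 345 / 88.4 = 3.903 mg/dL
CrCl = (140 − 34) × 53 / (72 × 3.903) = 5618.0 / 281.02 ≈ 20.0 mL/min
20 mL/min falls in the 'moderate' range.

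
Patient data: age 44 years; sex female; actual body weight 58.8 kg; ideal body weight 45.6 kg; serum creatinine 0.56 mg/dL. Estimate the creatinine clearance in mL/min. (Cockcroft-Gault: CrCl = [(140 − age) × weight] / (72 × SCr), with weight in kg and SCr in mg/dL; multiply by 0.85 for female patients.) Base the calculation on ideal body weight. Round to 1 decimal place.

CrCl = (140 − 44) × 45.6 / (72 × 0.56) × 0.85 = 4377.6 / 40.32 × 0.85 ≈ 92.3 mL/min

92.3 mL/min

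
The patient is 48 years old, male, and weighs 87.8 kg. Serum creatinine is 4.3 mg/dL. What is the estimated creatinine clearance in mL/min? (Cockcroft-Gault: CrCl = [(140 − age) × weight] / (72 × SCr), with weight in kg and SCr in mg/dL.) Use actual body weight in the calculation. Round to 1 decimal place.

26.1 mL/min

CrCl = (140 − 48) × 87.8 / (72 × 4.3) = 8077.6 / 309.60 ≈ 26.1 mL/min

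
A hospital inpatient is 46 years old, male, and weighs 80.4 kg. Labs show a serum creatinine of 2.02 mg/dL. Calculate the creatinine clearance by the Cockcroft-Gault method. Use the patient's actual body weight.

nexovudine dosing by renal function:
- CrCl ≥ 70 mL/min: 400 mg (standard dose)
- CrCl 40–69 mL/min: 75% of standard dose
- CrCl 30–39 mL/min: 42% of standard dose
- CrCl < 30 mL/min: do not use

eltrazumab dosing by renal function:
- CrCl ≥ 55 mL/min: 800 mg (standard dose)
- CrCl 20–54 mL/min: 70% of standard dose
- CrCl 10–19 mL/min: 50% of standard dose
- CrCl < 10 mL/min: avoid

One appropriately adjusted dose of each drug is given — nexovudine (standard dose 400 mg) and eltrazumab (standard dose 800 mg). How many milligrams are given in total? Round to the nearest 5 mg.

CrCl = (140 − 46) × 80.4 / (72 × 2.02) = 7557.6 / 145.44 ≈ 52.0 mL/min
CrCl ≈ 52 mL/min.
nexovudine: 40–69 mL/min → 75% of 400 mg = 300 mg.
eltrazumab: 20–54 mL/min → 70% of 800 mg = 560 mg.
Total = 300 + 560 = 860 mg.

860 mg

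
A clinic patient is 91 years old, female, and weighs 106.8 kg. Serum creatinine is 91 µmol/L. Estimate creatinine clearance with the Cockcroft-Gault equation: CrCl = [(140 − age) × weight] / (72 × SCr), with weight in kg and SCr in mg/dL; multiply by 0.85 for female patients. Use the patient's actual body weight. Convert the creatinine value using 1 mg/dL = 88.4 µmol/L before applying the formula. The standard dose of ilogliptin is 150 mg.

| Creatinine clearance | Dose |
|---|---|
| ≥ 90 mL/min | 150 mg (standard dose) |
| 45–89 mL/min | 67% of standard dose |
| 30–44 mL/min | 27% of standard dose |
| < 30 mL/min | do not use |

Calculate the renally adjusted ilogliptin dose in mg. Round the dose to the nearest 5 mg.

100 mg

SCr = 91 / 88.4 = 1.029 mg/dL
CrCl = (140 − 91) × 106.8 / (72 × 1.029) × 0.85 = 5233.2 / 74.09 × 0.85 ≈ 60.0 mL/min
CrCl ≈ 60 mL/min → bracket 45–89 mL/min.
67% of 150 mg = 100.5 mg → 100 mg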